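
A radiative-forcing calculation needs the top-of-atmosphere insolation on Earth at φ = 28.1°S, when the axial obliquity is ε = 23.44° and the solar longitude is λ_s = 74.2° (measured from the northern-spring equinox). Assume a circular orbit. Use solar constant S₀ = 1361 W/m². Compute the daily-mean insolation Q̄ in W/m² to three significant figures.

Solar declination: sin δ = sin ε · sin λ_s = sin 23.44° × sin 74.2° = 0.38276, so δ = +22.505°.
cos H₀ = −tan(-28.1°) tan(+22.505°) = 0.2212, H₀ = 1.3477 rad.
Bracket: H₀ sin φ sin δ + cos φ cos δ sin H₀ = 1.3477×-0.47101×0.38276 + 0.88213×0.92385×0.97522 = -0.242968 + 0.794761 = 0.551793.
Q̄ = (S₀/π) × [bracket] = (1361/π) × 0.551793 = 239.0 W/m².

Q̄ ≈ 239 W/m²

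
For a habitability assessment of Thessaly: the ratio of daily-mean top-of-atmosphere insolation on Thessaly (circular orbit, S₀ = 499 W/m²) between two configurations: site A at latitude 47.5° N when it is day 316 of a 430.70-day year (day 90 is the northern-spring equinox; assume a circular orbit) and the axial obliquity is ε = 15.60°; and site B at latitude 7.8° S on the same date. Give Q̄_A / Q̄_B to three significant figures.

Q̄_A / Q̄_B ≈ 0.628

— Configuration A (φ=+47.5°):
Solar longitude: λ_s = 360° × (316 − 90)/430.70 = 188.902°.
sin δ = sin 15.60° × sin 188.902° = -0.04161, so δ = -2.385°.
cos H₀ = −tan(+47.5°) tan(-2.385°) = 0.0455, H₀ = 1.5253 rad.
Bracket: H₀ sin φ sin δ + cos φ cos δ sin H₀ = 1.5253×0.73728×-0.04161 + 0.67559×0.99913×0.99897 = -0.046793 + 0.674307 = 0.627514.
Q̄ = (S₀/π) × [bracket] = (499/π) × 0.627514 = 99.672 W/m².
— Configuration B (φ=-7.8°):
cos H₀ = −tan(-7.8°) tan(-2.385°) = -0.0057, H₀ = 1.5765 rad.
Bracket: H₀ sin φ sin δ + cos φ cos δ sin H₀ = 1.5765×-0.13572×-0.04161 + 0.99075×0.99913×0.99998 = 0.008903 + 0.989868 = 0.998771.
Q̄ = (S₀/π) × [bracket] = (499/π) × 0.998771 = 158.64 W/m².
Ratio Q̄_A / Q̄_B = 99.672 / 158.64 = 0.6283.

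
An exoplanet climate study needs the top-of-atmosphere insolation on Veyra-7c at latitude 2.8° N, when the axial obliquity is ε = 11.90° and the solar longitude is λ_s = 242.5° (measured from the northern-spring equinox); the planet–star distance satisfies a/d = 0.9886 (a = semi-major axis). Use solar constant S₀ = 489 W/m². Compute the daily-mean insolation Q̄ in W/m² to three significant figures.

Q̄ ≈ 147 W/m²

Solar declination: sin δ = sin ε · sin λ_s = sin 11.90° × sin 242.5° = -0.18291, so δ = -10.539°.
cos H₀ = −tan(+2.8°) tan(-10.539°) = 0.0091, H₀ = 1.5617 rad.
Bracket: H₀ sin φ sin δ + cos φ cos δ sin H₀ = 1.5617×0.04885×-0.18291 + 0.99881×0.98313×0.99996 = -0.013954 + 0.981921 = 0.967967.
Inverse-square distance factor (a/d)² = 0.9886² = 0.977330.
Q̄ = (S₀/π) × 0.977330 × [bracket] = (489/π) × 0.977330 × 0.967967 = 147.3 W/m².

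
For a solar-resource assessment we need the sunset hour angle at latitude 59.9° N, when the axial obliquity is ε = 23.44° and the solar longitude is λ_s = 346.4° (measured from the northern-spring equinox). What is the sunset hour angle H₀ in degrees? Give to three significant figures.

Solar declination: sin δ = sin ε · sin λ_s = sin 23.44° × sin 346.4° = -0.09354, so δ = -5.367°.
cos H₀ = −tan φ · tan δ = −tan(+59.9°) × tan(-5.367°) = 0.1621, so H₀ = 1.4080 rad = 80.67°.

H₀ = 80.7°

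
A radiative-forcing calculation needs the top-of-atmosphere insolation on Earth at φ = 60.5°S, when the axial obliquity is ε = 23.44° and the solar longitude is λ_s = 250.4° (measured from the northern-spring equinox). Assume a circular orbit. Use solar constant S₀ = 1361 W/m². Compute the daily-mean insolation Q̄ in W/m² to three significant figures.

Q̄ ≈ 473 W/m²

Solar declination: sin δ = sin ε · sin λ_s = sin 23.44° × sin 250.4° = -0.37474, so δ = -22.008°.
cos H₀ = −tan(-60.5°) tan(-22.008°) = -0.7144, H₀ = 2.3666 rad.
Bracket: H₀ sin φ sin δ + cos φ cos δ sin H₀ = 2.3666×-0.87036×-0.37474 + 0.49242×0.92713×0.69973 = 0.771887 + 0.319453 = 1.091340.
Q̄ = (S₀/π) × [bracket] = (1361/π) × 1.091340 = 472.8 W/m².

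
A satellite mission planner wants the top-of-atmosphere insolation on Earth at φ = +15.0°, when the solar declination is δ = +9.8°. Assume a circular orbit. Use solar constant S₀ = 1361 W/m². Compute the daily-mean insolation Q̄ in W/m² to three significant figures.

Q̄ ≈ 443 W/m²

cos H₀ = −tan(+15.0°) tan(+9.800°) = -0.0463, H₀ = 1.6171 rad.
Bracket: H₀ sin φ sin δ + cos φ cos δ sin H₀ = 1.6171×0.25882×0.17021 + 0.96593×0.98541×0.99893 = 0.071239 + 0.950819 = 1.022058.
Q̄ = (S₀/π) × [bracket] = (1361/π) × 1.022058 = 442.8 W/m².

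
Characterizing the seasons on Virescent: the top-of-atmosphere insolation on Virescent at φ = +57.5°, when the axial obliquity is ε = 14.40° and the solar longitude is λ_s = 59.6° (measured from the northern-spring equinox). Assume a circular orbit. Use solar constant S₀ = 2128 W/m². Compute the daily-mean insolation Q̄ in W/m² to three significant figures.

Q̄ ≈ 569 W/m²

Solar declination: sin δ = sin ε · sin λ_s = sin 14.40° × sin 59.6° = 0.21450, so δ = +12.386°.
cos H₀ = −tan(+57.5°) tan(+12.386°) = -0.3447, H₀ = 1.9227 rad.
Bracket: H₀ sin φ sin δ + cos φ cos δ sin H₀ = 1.9227×0.84339×0.21450 + 0.53730×0.97672×0.93871 = 0.347830 + 0.492627 = 0.840457.
Q̄ = (S₀/π) × [bracket] = (2128/π) × 0.840457 = 569.3 W/m².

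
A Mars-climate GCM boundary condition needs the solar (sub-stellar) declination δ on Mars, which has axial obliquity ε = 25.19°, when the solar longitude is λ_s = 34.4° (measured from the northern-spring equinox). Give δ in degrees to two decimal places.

sin δ = sin ε · sin λ_s = sin 25.19° × sin 34.4° = 0.240462.
δ = arcsin(0.240462) = +13.91°.

δ = +13.91°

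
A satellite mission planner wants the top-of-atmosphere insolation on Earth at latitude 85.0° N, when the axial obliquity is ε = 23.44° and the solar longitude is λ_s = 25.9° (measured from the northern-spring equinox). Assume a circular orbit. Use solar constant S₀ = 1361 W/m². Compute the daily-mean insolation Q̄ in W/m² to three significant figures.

Q̄ ≈ 236 W/m²

Solar declination: sin δ = sin ε · sin λ_s = sin 23.44° × sin 25.9° = 0.17375, so δ = +10.006°.
cos H₀ = −tan(+85.0°) tan(+10.006°) = -2.0167 ≤ −1 ⇒ polar day, H₀ = π.
Bracket: H₀ sin φ sin δ + cos φ cos δ sin H₀ = 3.1416×0.99619×0.17375 + 0.08716×0.98479×0.00000 = 0.543773 + 0.000000 = 0.543773.
Q̄ = (S₀/π) × [bracket] = (1361/π) × 0.543773 = 235.6 W/m².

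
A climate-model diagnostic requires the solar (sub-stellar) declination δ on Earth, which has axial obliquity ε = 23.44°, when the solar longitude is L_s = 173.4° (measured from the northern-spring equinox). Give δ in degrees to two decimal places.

δ = +2.62°

sin δ = sin ε · sin L_s = sin 23.44° × sin 173.4° = 0.045721.
δ = arcsin(0.045721) = +2.62°.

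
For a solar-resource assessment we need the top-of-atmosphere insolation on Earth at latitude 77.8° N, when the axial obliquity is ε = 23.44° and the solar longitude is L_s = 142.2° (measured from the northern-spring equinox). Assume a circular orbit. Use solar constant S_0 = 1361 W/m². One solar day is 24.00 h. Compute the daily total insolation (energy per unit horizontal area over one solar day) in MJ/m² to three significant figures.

Solar declination: sin δ = sin ε · sin L_s = sin 23.44° × sin 142.2° = 0.24381, so δ = +14.111°.
cos h₀ = −tan(+77.8°) tan(+14.111°) = -1.1627 ≤ −1 ⇒ polar day, h₀ = π.
Bracket: h₀ sin ϕ sin δ + cos ϕ cos δ sin h₀ = 3.1416×0.97742×0.24381 + 0.21132×0.96982×0.00000 = 0.748658 + 0.000000 = 0.748658.
Q̄ = (S_0/π) × [bracket] = (1361/π) × 0.748658 = 324.33 W/m².
Daily total = Q̄ × 24.00 h × 3600 s/h = 324.33 × 24.00 × 3600 / 10⁶ = 28.02 MJ/m².

28.0 MJ/m²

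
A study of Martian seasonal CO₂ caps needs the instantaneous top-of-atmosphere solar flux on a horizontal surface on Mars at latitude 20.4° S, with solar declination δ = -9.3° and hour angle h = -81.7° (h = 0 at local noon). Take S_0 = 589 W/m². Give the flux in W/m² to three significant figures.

cos θ_z = sin ϕ sin δ + cos ϕ cos δ cos h = 0.056331 + 0.133524 = 0.189855.
Flux = S_0 · cos θ_z = 589 × 0.189855 = 111.8 W/m².

112 W/m²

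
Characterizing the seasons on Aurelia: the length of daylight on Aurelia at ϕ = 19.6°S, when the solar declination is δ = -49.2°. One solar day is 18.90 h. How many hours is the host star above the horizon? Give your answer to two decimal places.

12.01 h

cos h₀ = −tan ϕ · tan δ = −tan(-19.6°) × tan(-49.200°) = -0.4125, so h₀ = 1.9960 rad = 114.36°.
Daylight = 2h₀/(2π) × 18.90 h = (1.9960/π) × 18.90 = 12.01 h.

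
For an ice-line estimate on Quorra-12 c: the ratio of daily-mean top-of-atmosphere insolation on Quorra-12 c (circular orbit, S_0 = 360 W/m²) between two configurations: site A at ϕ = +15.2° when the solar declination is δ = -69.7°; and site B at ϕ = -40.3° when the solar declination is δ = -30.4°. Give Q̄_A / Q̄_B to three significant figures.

— Configuration A (ϕ=+15.2°):
cos h₀ = −tan(+15.2°) tan(-69.700°) = 0.7345, h₀ = 0.7459 rad.
Bracket: h₀ sin ϕ sin δ + cos ϕ cos δ sin h₀ = 0.7459×0.26219×-0.93789 + 0.96502×0.34694×0.67863 = -0.183421 + 0.227208 = 0.043787.
Q̄ = (S_0/π) × [bracket] = (360/π) × 0.043787 = 5.0176 W/m².
— Configuration B (ϕ=-40.3°):
cos h₀ = −tan(-40.3°) tan(-30.400°) = -0.4976, h₀ = 2.0916 rad.
Bracket: h₀ sin ϕ sin δ + cos ϕ cos δ sin h₀ = 2.0916×-0.64679×-0.50603 + 0.76267×0.86251×0.86743 = 0.684571 + 0.570605 = 1.255176.
Q̄ = (S_0/π) × [bracket] = (360/π) × 1.255176 = 143.83 W/m².
Ratio Q̄_A / Q̄_B = 5.0176 / 143.83 = 0.03489.

Q̄_A / Q̄_B ≈ 0.0349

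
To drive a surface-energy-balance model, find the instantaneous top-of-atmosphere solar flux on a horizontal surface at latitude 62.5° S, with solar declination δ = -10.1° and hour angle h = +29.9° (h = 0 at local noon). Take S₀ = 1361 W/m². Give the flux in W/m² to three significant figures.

cos θ_z = sin φ sin δ + cos φ cos δ cos h = 0.155552 + 0.394085 = 0.549637.
Flux = S₀ · cos θ_z = 1361 × 0.549637 = 748.1 W/m².

748 W/m²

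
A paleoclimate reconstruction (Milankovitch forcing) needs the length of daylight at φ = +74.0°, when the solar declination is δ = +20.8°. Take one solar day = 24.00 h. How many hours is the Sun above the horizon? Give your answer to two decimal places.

24.00 h

Sunrise equation: cos H₀ = −tan φ · tan δ = -1.3247 ≤ −1, so the Sun never sets (polar day) and H₀ = π.
Daylight = 2H₀/(2π) × 24.00 h = (3.1416/π) × 24.00 = 24.00 h.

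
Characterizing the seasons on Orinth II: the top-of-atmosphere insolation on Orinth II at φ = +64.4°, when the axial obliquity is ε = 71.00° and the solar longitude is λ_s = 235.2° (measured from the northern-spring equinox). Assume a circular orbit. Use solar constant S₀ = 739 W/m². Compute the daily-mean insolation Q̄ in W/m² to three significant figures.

Q̄ ≈ 0.00 W/m²

Solar declination: sin δ = sin ε · sin λ_s = sin 71.00° × sin 235.2° = -0.77641, so δ = -50.933°.
cos H₀ = −tan(+64.4°) tan(-50.933°) = 2.5713 ≥ 1 ⇒ polar night, H₀ = 0 and Q̄ = 0.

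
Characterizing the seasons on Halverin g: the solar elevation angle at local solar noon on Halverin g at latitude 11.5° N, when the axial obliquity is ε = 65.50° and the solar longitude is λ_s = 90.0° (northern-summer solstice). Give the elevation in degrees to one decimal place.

36.0°

Solar declination: sin δ = sin ε · sin λ_s = sin 65.50° × sin 90.0° = 0.90996, so δ = +65.500°.
At local noon the hour angle is zero, so the zenith angle equals |φ − δ| = |+11.5° − (+65.500°)| = 54.000°.
Elevation = 90° − 54.000° = 36.0°.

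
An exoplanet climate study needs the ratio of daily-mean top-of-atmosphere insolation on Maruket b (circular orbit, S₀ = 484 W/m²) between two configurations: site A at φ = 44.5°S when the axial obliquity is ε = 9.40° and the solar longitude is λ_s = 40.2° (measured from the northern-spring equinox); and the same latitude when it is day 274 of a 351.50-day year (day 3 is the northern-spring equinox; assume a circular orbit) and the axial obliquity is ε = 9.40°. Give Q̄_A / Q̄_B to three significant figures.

Q̄_A / Q̄_B ≈ 0.670

— Configuration A (φ=-44.5°):
Solar declination: sin δ = sin ε · sin λ_s = sin 9.40° × sin 40.2° = 0.10542, so δ = +6.051°.
cos H₀ = −tan(-44.5°) tan(+6.051°) = 0.1042, H₀ = 1.4664 rad.
Bracket: H₀ sin φ sin δ + cos φ cos δ sin H₀ = 1.4664×-0.70091×0.10542 + 0.71325×0.99443×0.99456 = -0.108352 + 0.705419 = 0.597067.
Q̄ = (S₀/π) × [bracket] = (484/π) × 0.597067 = 91.985 W/m².
— Configuration B (φ=-44.5°):
Solar longitude: λ_s = 360° × (274 − 3)/351.50 = 277.553°.
sin δ = sin 9.40° × sin 277.553° = -0.16191, so δ = -9.318°.
cos H₀ = −tan(-44.5°) tan(-9.318°) = -0.1612, H₀ = 1.7327 rad.
Bracket: H₀ sin φ sin δ + cos φ cos δ sin H₀ = 1.7327×-0.70091×-0.16191 + 0.71325×0.98681×0.98692 = 0.196634 + 0.694636 = 0.891270.
Q̄ = (S₀/π) × [bracket] = (484/π) × 0.891270 = 137.31 W/m².
Ratio Q̄_A / Q̄_B = 91.985 / 137.31 = 0.6699.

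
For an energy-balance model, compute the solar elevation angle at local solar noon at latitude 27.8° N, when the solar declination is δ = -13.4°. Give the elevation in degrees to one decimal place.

48.8°

At local noon the hour angle is zero, so the zenith angle equals |ϕ − δ| = |+27.8° − (-13.400°)| = 41.200°.
Elevation = 90° − 41.200° = 48.8°.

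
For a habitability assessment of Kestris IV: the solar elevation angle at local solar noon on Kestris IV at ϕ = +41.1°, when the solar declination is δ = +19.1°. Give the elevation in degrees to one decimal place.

At local noon the hour angle is zero, so the zenith angle equals |ϕ − δ| = |+41.1° − (+19.100°)| = 22.000°.
Elevation = 90° − 22.000° = 68.0°.

68.0°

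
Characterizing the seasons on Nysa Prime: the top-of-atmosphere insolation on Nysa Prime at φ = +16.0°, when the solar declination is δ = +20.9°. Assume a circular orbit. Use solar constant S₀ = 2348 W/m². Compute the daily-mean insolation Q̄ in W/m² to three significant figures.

Q̄ ≈ 791 W/m²

cos H₀ = −tan(+16.0°) tan(+20.900°) = -0.1095, H₀ = 1.6805 rad.
Bracket: H₀ sin φ sin δ + cos φ cos δ sin H₀ = 1.6805×0.27564×0.35674 + 0.96126×0.93420×0.99399 = 0.165247 + 0.892612 = 1.057859.
Q̄ = (S₀/π) × [bracket] = (2348/π) × 1.057859 = 790.6 W/m².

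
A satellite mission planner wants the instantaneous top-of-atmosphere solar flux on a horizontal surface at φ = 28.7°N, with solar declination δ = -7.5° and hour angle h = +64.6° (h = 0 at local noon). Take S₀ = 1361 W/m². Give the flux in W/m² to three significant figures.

422 W/m²

cos θ_z = sin φ sin δ + cos φ cos δ cos h = -0.062682 + 0.373020 = 0.310338.
Flux = S₀ · cos θ_z = 1361 × 0.310338 = 422.4 W/m².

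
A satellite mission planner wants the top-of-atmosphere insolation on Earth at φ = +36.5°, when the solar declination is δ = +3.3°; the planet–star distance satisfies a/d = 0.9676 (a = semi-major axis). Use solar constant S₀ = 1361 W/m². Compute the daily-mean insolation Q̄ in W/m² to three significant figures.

cos H₀ = −tan(+36.5°) tan(+3.300°) = -0.0427, H₀ = 1.6135 rad.
Bracket: H₀ sin φ sin δ + cos φ cos δ sin H₀ = 1.6135×0.59482×0.05756 + 0.80386×0.99834×0.99909 = 0.055243 + 0.801795 = 0.857038.
Inverse-square distance factor (a/d)² = 0.9676² = 0.936250.
Q̄ = (S₀/π) × 0.936250 × [bracket] = (1361/π) × 0.936250 × 0.857038 = 347.6 W/m².

Q̄ ≈ 348 W/m²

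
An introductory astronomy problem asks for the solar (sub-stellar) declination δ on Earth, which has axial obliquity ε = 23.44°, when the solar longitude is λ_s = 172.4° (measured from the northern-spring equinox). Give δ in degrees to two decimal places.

sin δ = sin ε · sin λ_s = sin 23.44° × sin 172.4° = 0.052610.
δ = arcsin(0.052610) = +3.02°.

δ = +3.02°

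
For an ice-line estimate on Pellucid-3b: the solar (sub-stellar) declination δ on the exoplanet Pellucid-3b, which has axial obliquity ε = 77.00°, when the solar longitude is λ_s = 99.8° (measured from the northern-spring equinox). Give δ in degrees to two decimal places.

sin δ = sin ε · sin λ_s = sin 77.00° × sin 99.8° = 0.960152.
δ = arcsin(0.960152) = +73.77°.

δ = +73.77°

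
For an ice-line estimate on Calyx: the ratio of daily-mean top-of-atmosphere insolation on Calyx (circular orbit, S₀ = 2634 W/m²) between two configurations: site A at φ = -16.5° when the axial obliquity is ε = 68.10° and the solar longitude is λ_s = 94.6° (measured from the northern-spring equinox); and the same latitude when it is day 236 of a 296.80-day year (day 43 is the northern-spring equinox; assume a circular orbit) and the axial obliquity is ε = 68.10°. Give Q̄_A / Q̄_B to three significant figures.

— Configuration A (φ=-16.5°):
Solar declination: sin δ = sin ε · sin λ_s = sin 68.10° × sin 94.6° = 0.92485, so δ = +67.645°.
cos H₀ = −tan(-16.5°) tan(+67.645°) = 0.7203, H₀ = 0.7666 rad.
Bracket: H₀ sin φ sin δ + cos φ cos δ sin H₀ = 0.7666×-0.28402×0.92485 + 0.95882×0.38034×0.69368 = -0.201367 + 0.252970 = 0.051603.
Q̄ = (S₀/π) × [bracket] = (2634/π) × 0.051603 = 43.265 W/m².
— Configuration B (φ=-16.5°):
Solar longitude: λ_s = 360° × (236 − 43)/296.80 = 234.097°.
sin δ = sin 68.10° × sin 234.097° = -0.75156, so δ = -48.726°.
cos H₀ = −tan(-16.5°) tan(-48.726°) = -0.3375, H₀ = 1.9150 rad.
Bracket: H₀ sin φ sin δ + cos φ cos δ sin H₀ = 1.9150×-0.28402×-0.75156 + 0.95882×0.65967×0.94133 = 0.408772 + 0.595396 = 1.004168.
Q̄ = (S₀/π) × [bracket] = (2634/π) × 1.004168 = 841.92 W/m².
Ratio Q̄_A / Q̄_B = 43.265 / 841.92 = 0.05139.

Q̄_A / Q̄_B ≈ 0.0514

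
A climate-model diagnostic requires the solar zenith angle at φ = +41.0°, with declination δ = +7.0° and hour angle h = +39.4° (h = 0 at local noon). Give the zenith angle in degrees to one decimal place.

cos θ_z = sin φ sin δ + cos φ cos δ cos h = 0.079953 + 0.578842 = 0.658795.
θ_z = arccos(0.658795) = 48.8°.

θ_z = 48.8°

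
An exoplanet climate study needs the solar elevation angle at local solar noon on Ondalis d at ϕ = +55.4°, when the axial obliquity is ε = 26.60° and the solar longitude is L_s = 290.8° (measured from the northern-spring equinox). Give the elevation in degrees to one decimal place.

Solar declination: sin δ = sin ε · sin L_s = sin 26.60° × sin 290.8° = -0.41858, so δ = -24.745°.
At local noon the hour angle is zero, so the zenith angle equals |ϕ − δ| = |+55.4° − (-24.745°)| = 80.145°.
Elevation = 90° − 80.145° = 9.9°.

9.9°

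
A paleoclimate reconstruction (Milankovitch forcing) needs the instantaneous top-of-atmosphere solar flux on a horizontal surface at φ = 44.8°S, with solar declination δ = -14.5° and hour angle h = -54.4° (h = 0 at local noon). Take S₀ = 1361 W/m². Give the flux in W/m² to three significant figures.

784 W/m²

cos θ_z = sin φ sin δ + cos φ cos δ cos h = 0.176426 + 0.399901 = 0.576327.
Flux = S₀ · cos θ_z = 1361 × 0.576327 = 784.4 W/m².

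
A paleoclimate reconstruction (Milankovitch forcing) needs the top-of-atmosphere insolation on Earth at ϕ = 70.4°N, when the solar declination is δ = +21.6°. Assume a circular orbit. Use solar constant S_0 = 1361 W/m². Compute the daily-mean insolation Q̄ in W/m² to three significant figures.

Q̄ ≈ 472 W/m²

cos h₀ = −tan(+70.4°) tan(+21.600°) = -1.1119 ≤ −1 ⇒ polar day, h₀ = π.
Bracket: h₀ sin ϕ sin δ + cos ϕ cos δ sin h₀ = 3.1416×0.94206×0.36812 + 0.33545×0.92978×0.00000 = 1.089479 + 0.000000 = 1.089479.
Q̄ = (S_0/π) × [bracket] = (1361/π) × 1.089479 = 472.0 W/m².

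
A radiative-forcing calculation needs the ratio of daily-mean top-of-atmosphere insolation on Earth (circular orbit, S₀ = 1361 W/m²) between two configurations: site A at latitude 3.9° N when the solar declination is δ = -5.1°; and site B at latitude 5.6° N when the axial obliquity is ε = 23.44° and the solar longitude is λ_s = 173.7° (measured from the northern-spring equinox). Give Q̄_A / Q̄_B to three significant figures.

Q̄_A / Q̄_B ≈ 0.983

— Configuration A (φ=+3.9°):
cos H₀ = −tan(+3.9°) tan(-5.100°) = 0.0061, H₀ = 1.5647 rad.
Bracket: H₀ sin φ sin δ + cos φ cos δ sin H₀ = 1.5647×0.06802×-0.08889 + 0.99768×0.99604×0.99998 = -0.009461 + 0.993709 = 0.984248.
Q̄ = (S₀/π) × [bracket] = (1361/π) × 0.984248 = 426.40 W/m².
— Configuration B (φ=+5.6°):
Solar declination: sin δ = sin ε · sin λ_s = sin 23.44° × sin 173.7° = 0.04365, so δ = +2.502°.
cos H₀ = −tan(+5.6°) tan(+2.502°) = -0.0043, H₀ = 1.5751 rad.
Bracket: H₀ sin φ sin δ + cos φ cos δ sin H₀ = 1.5751×0.09758×0.04365 + 0.99523×0.99905×0.99999 = 0.006709 + 0.994275 = 1.000984.
Q̄ = (S₀/π) × [bracket] = (1361/π) × 1.000984 = 433.65 W/m².
Ratio Q̄_A / Q̄_B = 426.40 / 433.65 = 0.9833.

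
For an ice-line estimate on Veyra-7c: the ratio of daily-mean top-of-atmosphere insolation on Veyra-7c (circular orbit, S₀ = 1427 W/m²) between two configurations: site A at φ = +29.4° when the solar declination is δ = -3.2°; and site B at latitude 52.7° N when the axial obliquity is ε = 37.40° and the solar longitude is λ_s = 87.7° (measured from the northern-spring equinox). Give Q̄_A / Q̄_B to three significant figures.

Q̄_A / Q̄_B ≈ 0.545

— Configuration A (φ=+29.4°):
cos H₀ = −tan(+29.4°) tan(-3.200°) = 0.0315, H₀ = 1.5393 rad.
Bracket: H₀ sin φ sin δ + cos φ cos δ sin H₀ = 1.5393×0.49090×-0.05582 + 0.87121×0.99844×0.99950 = -0.042180 + 0.869416 = 0.827236.
Q̄ = (S₀/π) × [bracket] = (1427/π) × 0.827236 = 375.75 W/m².
— Configuration B (φ=+52.7°):
Solar declination: sin δ = sin ε · sin λ_s = sin 37.40° × sin 87.7° = 0.60689, so δ = +37.365°.
cos H₀ = −tan(+52.7°) tan(+37.365°) = -1.0023 ≤ −1 ⇒ polar day, H₀ = π.
Bracket: H₀ sin φ sin δ + cos φ cos δ sin H₀ = 3.1416×0.79547×0.60689 + 0.60599×0.79479×0.00000 = 1.516648 + 0.000000 = 1.516648.
Q̄ = (S₀/π) × [bracket] = (1427/π) × 1.516648 = 688.90 W/m².
Ratio Q̄_A / Q̄_B = 375.75 / 688.90 = 0.5454.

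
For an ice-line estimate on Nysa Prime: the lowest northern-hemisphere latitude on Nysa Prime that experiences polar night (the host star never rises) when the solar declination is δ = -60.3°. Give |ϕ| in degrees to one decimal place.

|ϕ| = 29.7°

Polar night requires cos h₀ = −tan ϕ tan δ ≥ 1, i.e. tan ϕ tan δ ≤ −1.
The boundary is |tan ϕ| · |tan δ| = 1, so |ϕ| = 90° − |δ| = 90° − 60.3° = 29.7° in the northern hemisphere.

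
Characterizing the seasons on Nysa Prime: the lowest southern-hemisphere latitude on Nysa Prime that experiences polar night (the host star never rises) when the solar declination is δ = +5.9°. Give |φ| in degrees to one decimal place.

|φ| = 84.1°

Polar night requires cos H₀ = −tan φ tan δ ≥ 1, i.e. tan φ tan δ ≤ −1.
The boundary is |tan φ| · |tan δ| = 1, so |φ| = 90° − |δ| = 90° − 5.9° = 84.1° in the southern hemisphere.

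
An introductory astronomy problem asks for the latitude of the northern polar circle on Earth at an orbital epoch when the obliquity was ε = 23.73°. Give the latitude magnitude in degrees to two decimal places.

66.27°

The polar circle is the lowest latitude that experiences at least one full rotation of continuous daylight at the northern-summer solstice; it lies at |φ| = 90° − ε = 90° − 23.73° = 66.27°.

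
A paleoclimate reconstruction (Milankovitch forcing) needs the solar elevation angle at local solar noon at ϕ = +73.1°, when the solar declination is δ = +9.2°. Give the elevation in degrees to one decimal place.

At local noon the hour angle is zero, so the zenith angle equals |ϕ − δ| = |+73.1° − (+9.200°)| = 63.900°.
Elevation = 90° − 63.900° = 26.1°.

26.1°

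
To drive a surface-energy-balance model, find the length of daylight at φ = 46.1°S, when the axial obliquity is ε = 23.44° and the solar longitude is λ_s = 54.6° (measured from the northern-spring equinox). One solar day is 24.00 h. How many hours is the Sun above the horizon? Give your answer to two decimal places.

Solar declination: sin δ = sin ε · sin λ_s = sin 23.44° × sin 54.6° = 0.32425, so δ = +18.920°.
cos H₀ = −tan φ · tan δ = −tan(-46.1°) × tan(+18.920°) = 0.3562, so H₀ = 1.2066 rad = 69.13°.
Daylight = 2H₀/(2π) × 24.00 h = (1.2066/π) × 24.00 = 9.22 h.

9.22 h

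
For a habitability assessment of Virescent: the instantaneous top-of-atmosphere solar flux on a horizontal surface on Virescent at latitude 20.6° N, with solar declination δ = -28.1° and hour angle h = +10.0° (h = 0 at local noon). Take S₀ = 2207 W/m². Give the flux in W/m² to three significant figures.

cos θ_z = sin φ sin δ + cos φ cos δ cos h = -0.165722 + 0.813179 = 0.647457.
Flux = S₀ · cos θ_z = 2207 × 0.647457 = 1429 W/m².

1.43e+03 W/m²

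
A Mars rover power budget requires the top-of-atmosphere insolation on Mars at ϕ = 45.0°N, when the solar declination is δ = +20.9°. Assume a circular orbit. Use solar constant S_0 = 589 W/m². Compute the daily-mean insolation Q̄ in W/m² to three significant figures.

Q̄ ≈ 207 W/m²

cos h₀ = −tan(+45.0°) tan(+20.900°) = -0.3819, h₀ = 1.9626 rad.
Bracket: h₀ sin ϕ sin δ + cos ϕ cos δ sin h₀ = 1.9626×0.70711×0.35674 + 0.70711×0.93420×0.92422 = 0.495075 + 0.610523 = 1.105598.
Q̄ = (S_0/π) × [bracket] = (589/π) × 1.105598 = 207.3 W/m².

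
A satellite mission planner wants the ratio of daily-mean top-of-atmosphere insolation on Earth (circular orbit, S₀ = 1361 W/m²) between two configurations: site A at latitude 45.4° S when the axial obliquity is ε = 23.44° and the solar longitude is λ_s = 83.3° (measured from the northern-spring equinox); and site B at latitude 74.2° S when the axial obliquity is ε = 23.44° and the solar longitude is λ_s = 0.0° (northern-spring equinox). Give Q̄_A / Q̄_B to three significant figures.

Q̄_A / Q̄_B ≈ 0.975

— Configuration A (φ=-45.4°):
Solar declination: sin δ = sin ε · sin λ_s = sin 23.44° × sin 83.3° = 0.39507, so δ = +23.270°.
cos H₀ = −tan(-45.4°) tan(+23.270°) = 0.4361, H₀ = 1.1195 rad.
Bracket: H₀ sin φ sin δ + cos φ cos δ sin H₀ = 1.1195×-0.71203×0.39507 + 0.70215×0.91865×0.89990 = -0.314917 + 0.580463 = 0.265546.
Q̄ = (S₀/π) × [bracket] = (1361/π) × 0.265546 = 115.04 W/m².
— Configuration B (φ=-74.2°):
Solar declination: sin δ = sin ε · sin λ_s = sin 23.44° × sin 0.0° = 0.00000, so δ = +0.000°.
cos H₀ = −tan(-74.2°) tan(+0.000°) = 0.0000, H₀ = 1.5708 rad.
Bracket: H₀ sin φ sin δ + cos φ cos δ sin H₀ = 1.5708×-0.96222×0.00000 + 0.27228×1.00000×1.00000 = -0.000000 + 0.272280 = 0.272280.
Q̄ = (S₀/π) × [bracket] = (1361/π) × 0.272280 = 117.96 W/m².
Ratio Q̄_A / Q̄_B = 115.04 / 117.96 = 0.9752.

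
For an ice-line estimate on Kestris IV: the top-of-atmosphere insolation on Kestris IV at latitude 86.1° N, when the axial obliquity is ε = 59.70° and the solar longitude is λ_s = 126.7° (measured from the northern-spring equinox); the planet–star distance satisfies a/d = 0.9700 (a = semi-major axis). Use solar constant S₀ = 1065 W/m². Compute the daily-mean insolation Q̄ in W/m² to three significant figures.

Solar declination: sin δ = sin ε · sin λ_s = sin 59.70° × sin 126.7° = 0.69225, so δ = +43.808°.
cos H₀ = −tan(+86.1°) tan(+43.808°) = -14.0708 ≤ −1 ⇒ polar day, H₀ = π.
Bracket: H₀ sin φ sin δ + cos φ cos δ sin H₀ = 3.1416×0.99768×0.69225 + 0.06802×0.72166×0.00000 = 2.169727 + 0.000000 = 2.169727.
Inverse-square distance factor (a/d)² = 0.9700² = 0.940900.
Q̄ = (S₀/π) × 0.940900 × [bracket] = (1065/π) × 0.940900 × 2.169727 = 692.1 W/m².

Q̄ ≈ 692 W/m²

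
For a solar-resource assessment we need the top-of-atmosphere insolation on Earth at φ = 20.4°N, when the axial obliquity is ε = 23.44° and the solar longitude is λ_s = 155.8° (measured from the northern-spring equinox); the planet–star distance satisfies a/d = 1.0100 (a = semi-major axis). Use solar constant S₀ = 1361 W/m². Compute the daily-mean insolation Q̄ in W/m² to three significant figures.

Q̄ ≈ 449 W/m²

Solar declination: sin δ = sin ε · sin λ_s = sin 23.44° × sin 155.8° = 0.16306, so δ = +9.385°.
cos H₀ = −tan(+20.4°) tan(+9.385°) = -0.0615, H₀ = 1.6323 rad.
Bracket: H₀ sin φ sin δ + cos φ cos δ sin H₀ = 1.6323×0.34857×0.16306 + 0.93728×0.98662×0.99811 = 0.092776 + 0.922991 = 1.015767.
Inverse-square distance factor (a/d)² = 1.0100² = 1.020100.
Q̄ = (S₀/π) × 1.020100 × [bracket] = (1361/π) × 1.020100 × 1.015767 = 448.9 W/m².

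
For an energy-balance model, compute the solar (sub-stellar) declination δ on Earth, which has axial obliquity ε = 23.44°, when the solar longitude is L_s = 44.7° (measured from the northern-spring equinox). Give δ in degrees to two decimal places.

sin δ = sin ε · sin L_s = sin 23.44° × sin 44.7° = 0.279802.
δ = arcsin(0.279802) = +16.25°.

δ = +16.25°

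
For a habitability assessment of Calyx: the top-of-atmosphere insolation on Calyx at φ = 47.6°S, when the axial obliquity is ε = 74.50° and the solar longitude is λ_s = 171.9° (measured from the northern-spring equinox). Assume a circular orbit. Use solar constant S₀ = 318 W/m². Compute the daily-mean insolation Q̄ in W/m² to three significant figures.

Q̄ ≈ 52.4 W/m²

Solar declination: sin δ = sin ε · sin λ_s = sin 74.50° × sin 171.9° = 0.13578, so δ = +7.804°.
cos H₀ = −tan(-47.6°) tan(+7.804°) = 0.1501, H₀ = 1.4201 rad.
Bracket: H₀ sin φ sin δ + cos φ cos δ sin H₀ = 1.4201×-0.73846×0.13578 + 0.67430×0.99074×0.98867 = -0.142391 + 0.660487 = 0.518096.
Q̄ = (S₀/π) × [bracket] = (318/π) × 0.518096 = 52.44 W/m².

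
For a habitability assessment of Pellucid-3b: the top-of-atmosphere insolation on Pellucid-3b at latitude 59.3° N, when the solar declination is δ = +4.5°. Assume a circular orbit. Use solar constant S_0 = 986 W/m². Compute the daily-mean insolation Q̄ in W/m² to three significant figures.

cos h₀ = −tan(+59.3°) tan(+4.500°) = -0.1325, h₀ = 1.7037 rad.
Bracket: h₀ sin ϕ sin δ + cos ϕ cos δ sin h₀ = 1.7037×0.85985×0.07846 + 0.51054×0.99692×0.99118 = 0.114938 + 0.504478 = 0.619416.
Q̄ = (S_0/π) × [bracket] = (986/π) × 0.619416 = 194.4 W/m².

Q̄ ≈ 194 W/m²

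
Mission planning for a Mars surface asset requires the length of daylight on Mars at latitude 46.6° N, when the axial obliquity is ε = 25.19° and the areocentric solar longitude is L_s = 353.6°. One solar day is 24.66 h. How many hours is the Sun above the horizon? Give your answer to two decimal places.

11.94 h

sin δ = sin 25.19° × sin 353.6° = -0.04744, so δ = -2.719°.
cos h₀ = −tan ϕ · tan δ = −tan(+46.6°) × tan(-2.719°) = 0.0502, so h₀ = 1.5205 rad = 87.12°.
Daylight = 2h₀/(2π) × 24.66 h = (1.5205/π) × 24.66 = 11.94 h.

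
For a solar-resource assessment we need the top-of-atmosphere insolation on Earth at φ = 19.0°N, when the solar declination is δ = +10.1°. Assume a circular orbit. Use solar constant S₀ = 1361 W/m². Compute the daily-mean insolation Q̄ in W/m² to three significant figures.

Q̄ ≈ 443 W/m²

cos H₀ = −tan(+19.0°) tan(+10.100°) = -0.0613, H₀ = 1.6322 rad.
Bracket: H₀ sin φ sin δ + cos φ cos δ sin H₀ = 1.6322×0.32557×0.17537 + 0.94552×0.98450×0.99812 = 0.093191 + 0.929114 = 1.022305.
Q̄ = (S₀/π) × [bracket] = (1361/π) × 1.022305 = 442.9 W/m².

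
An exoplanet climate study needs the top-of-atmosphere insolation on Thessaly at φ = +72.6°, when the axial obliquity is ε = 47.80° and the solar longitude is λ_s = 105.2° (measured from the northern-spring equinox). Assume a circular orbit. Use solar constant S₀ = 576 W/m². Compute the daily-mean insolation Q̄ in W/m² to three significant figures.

Q̄ ≈ 393 W/m²

Solar declination: sin δ = sin ε · sin λ_s = sin 47.80° × sin 105.2° = 0.71489, so δ = +45.634°.
cos H₀ = −tan(+72.6°) tan(+45.634°) = -3.2624 ≤ −1 ⇒ polar day, H₀ = π.
Bracket: H₀ sin φ sin δ + cos φ cos δ sin H₀ = 3.1416×0.95424×0.71489 + 0.29904×0.69924×0.00000 = 2.143126 + 0.000000 = 2.143126.
Q̄ = (S₀/π) × [bracket] = (576/π) × 2.143126 = 392.9 W/m².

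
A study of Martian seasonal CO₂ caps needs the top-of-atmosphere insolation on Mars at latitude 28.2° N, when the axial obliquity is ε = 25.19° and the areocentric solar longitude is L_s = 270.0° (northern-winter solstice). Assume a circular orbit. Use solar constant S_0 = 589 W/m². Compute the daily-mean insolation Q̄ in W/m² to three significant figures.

sin δ = sin 25.19° × sin 270.0° = -0.42562, so δ = -25.190°.
cos h₀ = −tan(+28.2°) tan(-25.190°) = 0.2522, h₀ = 1.3158 rad.
Bracket: h₀ sin ϕ sin δ + cos ϕ cos δ sin h₀ = 1.3158×0.47255×-0.42562 + 0.88130×0.90490×0.96768 = -0.264643 + 0.771714 = 0.507071.
Q̄ = (S_0/π) × [bracket] = (589/π) × 0.507071 = 95.07 W/m².

Q̄ ≈ 95.1 W/m²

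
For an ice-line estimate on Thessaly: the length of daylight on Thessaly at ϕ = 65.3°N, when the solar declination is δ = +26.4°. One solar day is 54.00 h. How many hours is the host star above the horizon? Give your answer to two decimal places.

54.00 h

Sunrise equation: cos h₀ = −tan ϕ · tan δ = -1.0793 ≤ −1, so the host star never sets (polar day) and h₀ = π.
Daylight = 2h₀/(2π) × 54.00 h = (3.1416/π) × 54.00 = 54.00 h.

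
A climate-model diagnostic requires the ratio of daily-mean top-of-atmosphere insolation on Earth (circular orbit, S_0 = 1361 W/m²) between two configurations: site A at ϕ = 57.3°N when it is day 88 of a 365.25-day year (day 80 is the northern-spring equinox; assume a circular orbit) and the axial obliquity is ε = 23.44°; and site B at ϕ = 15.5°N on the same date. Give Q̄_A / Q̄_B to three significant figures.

Q̄_A / Q̄_B ≈ 0.623

— Configuration A (ϕ=+57.3°):
Solar longitude: L_s = 360° × (88 − 80)/365.25 = 7.885°.
sin δ = sin 23.44° × sin 7.885° = 0.05457, so δ = +3.128°.
cos h₀ = −tan(+57.3°) tan(+3.128°) = -0.0851, h₀ = 1.6560 rad.
Bracket: h₀ sin ϕ sin δ + cos ϕ cos δ sin h₀ = 1.6560×0.84151×0.05457 + 0.54024×0.99851×0.99637 = 0.076046 + 0.537477 = 0.613523.
Q̄ = (S_0/π) × [bracket] = (1361/π) × 0.613523 = 265.79 W/m².
— Configuration B (ϕ=+15.5°):
cos h₀ = −tan(+15.5°) tan(+3.128°) = -0.0152, h₀ = 1.5860 rad.
Bracket: h₀ sin ϕ sin δ + cos ϕ cos δ sin h₀ = 1.5860×0.26724×0.05457 + 0.96363×0.99851×0.99989 = 0.023129 + 0.962088 = 0.985217.
Q̄ = (S_0/π) × [bracket] = (1361/π) × 0.985217 = 426.82 W/m².
Ratio Q̄_A / Q̄_B = 265.79 / 426.82 = 0.6227.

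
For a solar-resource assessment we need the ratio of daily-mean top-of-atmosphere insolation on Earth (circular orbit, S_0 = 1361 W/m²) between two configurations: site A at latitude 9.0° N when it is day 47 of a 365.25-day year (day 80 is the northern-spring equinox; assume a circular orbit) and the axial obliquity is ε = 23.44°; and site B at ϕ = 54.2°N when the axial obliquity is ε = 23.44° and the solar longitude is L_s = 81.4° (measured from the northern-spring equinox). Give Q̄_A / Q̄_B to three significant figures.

Q̄_A / Q̄_B ≈ 0.803

— Configuration A (ϕ=+9.0°):
Solar longitude: L_s = 360° × (47 − 80)/365.25 = -32.526°, i.e. -32.526° + 360° = 327.474°.
sin δ = sin 23.44° × sin 327.474° = -0.21388, so δ = -12.350°.
cos h₀ = −tan(+9.0°) tan(-12.350°) = 0.0347, h₀ = 1.5361 rad.
Bracket: h₀ sin ϕ sin δ + cos ϕ cos δ sin h₀ = 1.5361×0.15643×-0.21388 + 0.98769×0.97686×0.99940 = -0.051394 + 0.964256 = 0.912862.
Q̄ = (S_0/π) × [bracket] = (1361/π) × 0.912862 = 395.47 W/m².
— Configuration B (ϕ=+54.2°):
Solar declination: sin δ = sin ε · sin L_s = sin 23.44° × sin 81.4° = 0.39332, so δ = +23.161°.
cos h₀ = −tan(+54.2°) tan(+23.161°) = -0.5932, h₀ = 2.2058 rad.
Bracket: h₀ sin ϕ sin δ + cos ϕ cos δ sin h₀ = 2.2058×0.81106×0.39332 + 0.58496×0.91940×0.80509 = 0.703664 + 0.432987 = 1.136651.
Q̄ = (S_0/π) × [bracket] = (1361/π) × 1.136651 = 492.42 W/m².
Ratio Q̄_A / Q̄_B = 395.47 / 492.42 = 0.8031.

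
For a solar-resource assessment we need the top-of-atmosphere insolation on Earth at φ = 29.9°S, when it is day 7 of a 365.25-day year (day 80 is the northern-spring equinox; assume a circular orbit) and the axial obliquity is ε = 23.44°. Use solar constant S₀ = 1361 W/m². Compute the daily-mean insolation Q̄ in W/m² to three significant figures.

Q̄ ≈ 486 W/m²

Solar longitude: λ_s = 360° × (7 − 80)/365.25 = -71.951°, i.e. -71.951° + 360° = 288.049°.
sin δ = sin 23.44° × sin 288.049° = -0.37821, so δ = -22.223°.
cos H₀ = −tan(-29.9°) tan(-22.223°) = -0.2349, H₀ = 1.8079 rad.
Bracket: H₀ sin φ sin δ + cos φ cos δ sin H₀ = 1.8079×-0.49849×-0.37821 + 0.86690×0.92572×0.97201 = 0.340850 + 0.780045 = 1.120895.
Q̄ = (S₀/π) × [bracket] = (1361/π) × 1.120895 = 485.6 W/m².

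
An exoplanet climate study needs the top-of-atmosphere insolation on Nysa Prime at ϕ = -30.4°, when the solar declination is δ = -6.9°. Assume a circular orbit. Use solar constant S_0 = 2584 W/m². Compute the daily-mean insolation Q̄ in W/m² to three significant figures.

cos h₀ = −tan(-30.4°) tan(-6.900°) = -0.0710, h₀ = 1.6419 rad.
Bracket: h₀ sin ϕ sin δ + cos ϕ cos δ sin h₀ = 1.6419×-0.50603×-0.12014 + 0.86251×0.99276×0.99748 = 0.099818 + 0.854108 = 0.953926.
Q̄ = (S_0/π) × [bracket] = (2584/π) × 0.953926 = 784.6 W/m².

Q̄ ≈ 785 W/m²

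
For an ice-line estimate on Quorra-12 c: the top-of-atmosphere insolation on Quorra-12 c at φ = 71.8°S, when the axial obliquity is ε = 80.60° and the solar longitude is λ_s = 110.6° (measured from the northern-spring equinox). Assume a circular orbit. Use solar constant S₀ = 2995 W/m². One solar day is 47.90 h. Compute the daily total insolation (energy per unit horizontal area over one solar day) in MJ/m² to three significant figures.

Solar declination: sin δ = sin ε · sin λ_s = sin 80.60° × sin 110.6° = 0.92349, so δ = +67.442°.
cos H₀ = −tan(-71.8°) tan(+67.442°) = 7.3218 ≥ 1 ⇒ polar night, H₀ = 0 and Q̄ = 0.
Daily total = Q̄ × 47.90 h × 3600 s/h = 0.00 MJ/m².

0.00 MJ/m²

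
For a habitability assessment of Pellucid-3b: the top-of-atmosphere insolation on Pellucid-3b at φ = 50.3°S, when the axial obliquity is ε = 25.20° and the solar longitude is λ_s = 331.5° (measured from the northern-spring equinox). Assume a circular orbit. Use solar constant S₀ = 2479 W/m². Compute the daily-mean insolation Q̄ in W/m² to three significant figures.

Solar declination: sin δ = sin ε · sin λ_s = sin 25.20° × sin 331.5° = -0.20316, so δ = -11.722°.
cos H₀ = −tan(-50.3°) tan(-11.722°) = -0.2499, H₀ = 1.8234 rad.
Bracket: H₀ sin φ sin δ + cos φ cos δ sin H₀ = 1.8234×-0.76940×-0.20316 + 0.63877×0.97914×0.96827 = 0.285018 + 0.605600 = 0.890618.
Q̄ = (S₀/π) × [bracket] = (2479/π) × 0.890618 = 702.8 W/m².

Q̄ ≈ 703 W/m²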